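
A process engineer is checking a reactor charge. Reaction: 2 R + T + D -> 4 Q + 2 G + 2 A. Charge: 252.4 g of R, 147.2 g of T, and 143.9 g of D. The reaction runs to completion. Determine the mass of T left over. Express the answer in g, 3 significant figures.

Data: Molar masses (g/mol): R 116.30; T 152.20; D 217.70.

46.6 g

n(R) = 252.4 / 116.30 = 2.170 mol
n(T) = 147.2 / 152.20 = 0.9671 mol
n(D) = 143.9 / 217.70 = 0.6610 mol
n/ν for R = 2.170/2 = 1.085
n/ν for T = 0.9671/1 = 0.9671
n/ν for D = 0.6610/1 = 0.6610
Smallest n/ν is D → limiting reagent.
T consumed = (1/1) × 0.6610 = 0.6610 mol
T remaining = 0.9671 − 0.6610 = 0.3061 mol
mass = 0.3061 × 152.20 = 46.59 g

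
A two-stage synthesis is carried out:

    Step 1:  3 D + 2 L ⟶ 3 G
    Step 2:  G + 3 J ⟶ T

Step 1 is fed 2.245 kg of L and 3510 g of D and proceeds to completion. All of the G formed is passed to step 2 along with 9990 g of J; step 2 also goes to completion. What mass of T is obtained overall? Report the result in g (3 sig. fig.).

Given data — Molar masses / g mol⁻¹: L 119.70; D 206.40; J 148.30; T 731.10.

Step 1:
n(L) = 2.245×1000 / 119.70 = 18.76 mol
n(D) = 3510 / 206.40 = 17.01 mol
n/ν for L = 18.76/2 = 9.380
n/ν for D = 17.01/3 = 5.670
Smallest n/ν is D → limiting reagent.
n(G) produced = (3/3) × 17.01 = 17.01 mol
Step 2:
n(G) available = 17.01 mol
n(J) = 9990 / 148.30 = 67.36 mol
n/ν for G = 17.01/1 = 17.01
n/ν for J = 67.36/3 = 22.45
Smallest n/ν is G → limiting reagent.
n(T) = (1/1) × 17.01 = 17.01 mol
mass = 17.01 × 731.10 = 12440 g

12400 g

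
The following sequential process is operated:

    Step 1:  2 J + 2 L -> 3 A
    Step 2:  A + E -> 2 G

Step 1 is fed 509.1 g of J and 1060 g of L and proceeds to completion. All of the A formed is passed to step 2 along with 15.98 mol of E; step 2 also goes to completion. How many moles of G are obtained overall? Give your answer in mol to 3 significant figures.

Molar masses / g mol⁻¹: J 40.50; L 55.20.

32.0 mol

Step 1:
n(J) = 509.1 / 40.50 = 12.57 mol
n(L) = 1060 / 55.20 = 19.20 mol
n/ν → J: 6.285, L: 9.600; J is limiting.
n(A) produced = (3/2) × 12.57 = 18.86 mol
Step 2:
n(A) available = 18.86 mol
n(E) = 15.98 mol
n/ν → A: 18.86, E: 15.98; E is limiting.
n(G) = (2/1) × 15.98 = 31.96 mol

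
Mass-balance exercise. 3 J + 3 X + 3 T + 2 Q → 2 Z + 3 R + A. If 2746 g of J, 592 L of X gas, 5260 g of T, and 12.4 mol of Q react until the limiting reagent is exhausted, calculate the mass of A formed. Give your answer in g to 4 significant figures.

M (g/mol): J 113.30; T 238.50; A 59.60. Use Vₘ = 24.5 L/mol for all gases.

369.5 g

n(J) = 2746 / 113.30 = 24.24 mol
n(X) = 592.0 / 24.5 = 24.16 mol
n(T) = 5260 / 238.50 = 22.05 mol
n(Q) = 12.40 mol
n/ν → J: 8.080, X: 8.053, T: 7.350, Q: 6.200; Q is limiting.
n(A) = (1/2) × 12.40 = 6.200 mol
mass = 6.200 × 59.60 = 369.5 g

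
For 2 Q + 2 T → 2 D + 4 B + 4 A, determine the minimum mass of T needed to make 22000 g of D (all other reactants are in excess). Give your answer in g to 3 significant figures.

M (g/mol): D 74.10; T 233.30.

n(D) = 22000 / 74.10 = 296.9 mol
n(T) = (2/2) × 296.9 = 296.9 mol
mass = 296.9 × 233.30 = 69270 g

69300 g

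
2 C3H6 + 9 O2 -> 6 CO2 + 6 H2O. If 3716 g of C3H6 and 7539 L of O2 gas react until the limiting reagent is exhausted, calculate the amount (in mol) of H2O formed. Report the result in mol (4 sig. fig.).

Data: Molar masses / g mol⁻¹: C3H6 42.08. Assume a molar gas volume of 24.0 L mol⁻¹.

209.4 mol

n(C3H6) = 3716 / 42.08 = 88.31 mol
n(O2) = 7539 / 24.0 = 314.1 mol
n/ν → C3H6: 44.16, O2: 34.90; O2 is limiting.
n(H2O) = (6/9) × 314.1 = 209.4 mol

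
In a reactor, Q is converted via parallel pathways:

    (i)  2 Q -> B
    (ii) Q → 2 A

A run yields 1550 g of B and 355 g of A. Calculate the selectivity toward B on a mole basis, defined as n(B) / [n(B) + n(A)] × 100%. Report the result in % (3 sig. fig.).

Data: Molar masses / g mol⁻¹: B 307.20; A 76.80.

52.2 %

n(B) = 1550 / 307.20 = 5.046 mol
n(A) = 355 / 76.80 = 4.622 mol
selectivity = 5.046/(5.046+4.622) × 100 = 52.19 %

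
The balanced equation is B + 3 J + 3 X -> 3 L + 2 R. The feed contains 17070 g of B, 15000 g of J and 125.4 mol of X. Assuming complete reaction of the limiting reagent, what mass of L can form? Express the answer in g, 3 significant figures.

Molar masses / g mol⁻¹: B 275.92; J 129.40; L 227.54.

n(B) = 17070 / 275.92 = 61.87 mol
n(J) = 15000 / 129.40 = 115.9 mol
n(X) = 125.4 mol
n/ν for B = 61.87/1 = 61.87
n/ν for J = 115.9/3 = 38.63
n/ν for X = 125.4/3 = 41.80
Smallest n/ν is J → limiting reagent.
n(L) = (3/3) × 115.9 = 115.9 mol
mass = 115.9 × 227.54 = 26370 g

26400 g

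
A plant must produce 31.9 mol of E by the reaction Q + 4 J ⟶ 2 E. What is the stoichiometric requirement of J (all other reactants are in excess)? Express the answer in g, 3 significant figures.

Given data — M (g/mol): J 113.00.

7210 g

n(E) = 31.90 mol
n(J) = (4/2) × 31.90 = 63.80 mol
mass = 63.80 × 113.00 = 7209 g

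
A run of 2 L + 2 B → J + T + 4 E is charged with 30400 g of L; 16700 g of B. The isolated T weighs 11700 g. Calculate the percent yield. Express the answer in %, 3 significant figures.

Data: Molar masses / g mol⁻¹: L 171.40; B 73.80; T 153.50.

n(L) = 30400 / 171.40 = 177.4 mol
n(B) = 16700 / 73.80 = 226.3 mol
n/ν for L = 177.4/2 = 88.70
n/ν for B = 226.3/2 = 113.2
Smallest n/ν is L → limiting reagent.
theoretical n(T) = (1/2) × 177.4 = 88.70 mol → 13620 g
% yield = 11700 / 13620 × 100 = 85.90 %

85.9 %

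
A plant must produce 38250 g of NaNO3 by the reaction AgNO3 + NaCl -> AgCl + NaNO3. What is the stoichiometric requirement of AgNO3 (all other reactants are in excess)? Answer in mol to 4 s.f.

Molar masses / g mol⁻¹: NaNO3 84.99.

450.1 mol

n(NaNO3) = 38250 / 84.99 = 450.1 mol
n(AgNO3) = (1/1) × 450.1 = 450.1 mol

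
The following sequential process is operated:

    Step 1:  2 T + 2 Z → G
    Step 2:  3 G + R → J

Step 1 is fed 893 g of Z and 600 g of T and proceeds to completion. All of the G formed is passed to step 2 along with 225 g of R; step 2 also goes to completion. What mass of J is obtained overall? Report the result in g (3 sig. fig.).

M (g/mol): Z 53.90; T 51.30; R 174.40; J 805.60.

1040 g

Step 1:
n(Z) = 893.0 / 53.90 = 16.57 mol
n(T) = 600.0 / 51.30 = 11.70 mol
n/ν for Z = 16.57/2 = 8.285
n/ν for T = 11.70/2 = 5.850
Smallest n/ν is T → limiting reagent.
n(G) produced = (1/2) × 11.70 = 5.850 mol
Step 2:
n(G) available = 5.850 mol
n(R) = 225.0 / 174.40 = 1.290 mol
n/ν for G = 5.850/3 = 1.950
n/ν for R = 1.290/1 = 1.290
Smallest n/ν is R → limiting reagent.
n(J) = (1/1) × 1.290 = 1.290 mol
mass = 1.290 × 805.60 = 1039 g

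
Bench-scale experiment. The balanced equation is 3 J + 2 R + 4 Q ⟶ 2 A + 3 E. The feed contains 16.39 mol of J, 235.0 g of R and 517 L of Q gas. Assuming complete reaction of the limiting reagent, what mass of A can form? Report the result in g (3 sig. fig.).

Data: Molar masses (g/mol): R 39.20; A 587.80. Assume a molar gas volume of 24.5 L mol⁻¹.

3520 g

n(J) = 16.39 mol
n(R) = 235.0 / 39.20 = 5.995 mol
n(Q) = 517.0 / 24.5 = 21.10 mol
n/ν for J = 16.39/3 = 5.463
n/ν for R = 5.995/2 = 2.998
n/ν for Q = 21.10/4 = 5.275
Smallest n/ν is R → limiting reagent.
n(A) = (2/2) × 5.995 = 5.995 mol
mass = 5.995 × 587.80 = 3524 g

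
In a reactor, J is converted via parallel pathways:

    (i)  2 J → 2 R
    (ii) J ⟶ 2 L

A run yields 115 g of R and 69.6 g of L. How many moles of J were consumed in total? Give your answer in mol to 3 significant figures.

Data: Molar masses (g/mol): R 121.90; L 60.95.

n(R) = 115 / 121.90 = 0.9434 mol
n(L) = 69.6 / 60.95 = 1.142 mol
n(J) via (i) = (2/2)×0.9434 = 0.9434 mol
n(J) via (ii) = (1/2)×1.142 = 0.5710 mol
total n(J) = 0.9434 + 0.5710 = 1.514 mol

1.51 mol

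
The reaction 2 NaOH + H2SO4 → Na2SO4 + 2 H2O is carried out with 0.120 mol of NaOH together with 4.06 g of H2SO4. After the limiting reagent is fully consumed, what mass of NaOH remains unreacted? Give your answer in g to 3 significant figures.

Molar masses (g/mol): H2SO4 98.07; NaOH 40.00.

n(NaOH) = 0.1200 mol
n(H2SO4) = 4.060 / 98.07 = 0.04140 mol
n/ν for NaOH = 0.1200/2 = 0.06000
n/ν for H2SO4 = 0.04140/1 = 0.04140
Smallest n/ν is H2SO4 → limiting reagent.
NaOH consumed = (2/1) × 0.04140 = 0.08280 mol
NaOH remaining = 0.1200 − 0.08280 = 0.03720 mol
mass = 0.03720 × 40.00 = 1.488 g

1.49 g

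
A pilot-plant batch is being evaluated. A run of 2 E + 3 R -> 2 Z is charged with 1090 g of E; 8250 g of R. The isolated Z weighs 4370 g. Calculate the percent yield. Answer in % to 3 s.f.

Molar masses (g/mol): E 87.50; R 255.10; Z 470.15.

74.6 %

n(E) = 1090 / 87.50 = 12.46 mol
n(R) = 8250 / 255.10 = 32.34 mol
n/ν → E: 6.230, R: 10.78; E is limiting.
theoretical n(Z) = (2/2) × 12.46 = 12.46 mol → 5858 g
% yield = 4370 / 5858 × 100 = 74.60 %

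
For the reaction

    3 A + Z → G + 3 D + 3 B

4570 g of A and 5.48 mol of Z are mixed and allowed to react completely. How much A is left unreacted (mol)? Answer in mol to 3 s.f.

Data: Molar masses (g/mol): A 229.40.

3.48 mol

n(A) = 4570 / 229.40 = 19.92 mol
n(Z) = 5.480 mol
n/ν for A = 19.92/3 = 6.640
n/ν for Z = 5.480/1 = 5.480
Smallest n/ν is Z → limiting reagent.
A consumed = (3/1) × 5.480 = 16.44 mol
A remaining = 19.92 − 16.44 = 3.480 mol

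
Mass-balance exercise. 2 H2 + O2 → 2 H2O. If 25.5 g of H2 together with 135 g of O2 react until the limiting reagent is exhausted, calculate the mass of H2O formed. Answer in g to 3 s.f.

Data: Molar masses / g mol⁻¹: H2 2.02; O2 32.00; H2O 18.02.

n(H2) = 25.50 / 2.02 = 12.62 mol
n(O2) = 135.0 / 32.00 = 4.219 mol
n/ν for H2 = 12.62/2 = 6.310
n/ν for O2 = 4.219/1 = 4.219
Smallest n/ν is O2 → limiting reagent.
n(H2O) = (2/1) × 4.219 = 8.438 mol
mass = 8.438 × 18.02 = 152.1 g

152 g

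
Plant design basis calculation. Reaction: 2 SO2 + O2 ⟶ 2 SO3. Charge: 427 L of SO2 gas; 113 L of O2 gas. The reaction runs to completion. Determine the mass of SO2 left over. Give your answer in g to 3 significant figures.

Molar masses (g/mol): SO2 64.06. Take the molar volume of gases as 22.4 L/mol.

575 g

n(SO2) = 427.0 / 22.4 = 19.06 mol
n(O2) = 113.0 / 22.4 = 5.045 mol
n/ν for SO2 = 19.06/2 = 9.530
n/ν for O2 = 5.045/1 = 5.045
Smallest n/ν is O2 → limiting reagent.
SO2 consumed = (2/1) × 5.045 = 10.09 mol
SO2 remaining = 19.06 − 10.09 = 8.970 mol
mass = 8.970 × 64.06 = 574.6 g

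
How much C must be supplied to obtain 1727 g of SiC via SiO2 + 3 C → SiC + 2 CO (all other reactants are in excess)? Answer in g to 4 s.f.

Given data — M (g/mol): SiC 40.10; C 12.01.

n(SiC) = 1727 / 40.10 = 43.07 mol
n(C) = (3/1) × 43.07 = 129.2 mol
mass = 129.2 × 12.01 = 1552 g

1552 g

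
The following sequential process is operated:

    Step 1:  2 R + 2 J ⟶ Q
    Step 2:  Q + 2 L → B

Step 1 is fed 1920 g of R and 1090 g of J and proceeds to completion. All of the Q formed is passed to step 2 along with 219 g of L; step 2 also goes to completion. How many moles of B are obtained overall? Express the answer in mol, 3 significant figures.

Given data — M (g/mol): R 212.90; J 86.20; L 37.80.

Step 1:
n(R) = 1920 / 212.90 = 9.018 mol
n(J) = 1090 / 86.20 = 12.65 mol
n/ν → R: 4.509, J: 6.325; R is limiting.
n(Q) produced = (1/2) × 9.018 = 4.509 mol
Step 2:
n(Q) available = 4.509 mol
n(L) = 219.0 / 37.80 = 5.794 mol
n/ν → Q: 4.509, L: 2.897; L is limiting.
n(B) = (1/2) × 5.794 = 2.897 mol

2.90 mol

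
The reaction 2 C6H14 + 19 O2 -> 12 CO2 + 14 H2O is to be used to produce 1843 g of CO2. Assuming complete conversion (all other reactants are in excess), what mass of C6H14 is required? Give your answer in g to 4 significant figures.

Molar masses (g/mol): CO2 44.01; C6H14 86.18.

n(CO2) = 1843 / 44.01 = 41.88 mol
n(C6H14) = (2/12) × 41.88 = 6.980 mol
mass = 6.980 × 86.18 = 601.5 g

601.5 g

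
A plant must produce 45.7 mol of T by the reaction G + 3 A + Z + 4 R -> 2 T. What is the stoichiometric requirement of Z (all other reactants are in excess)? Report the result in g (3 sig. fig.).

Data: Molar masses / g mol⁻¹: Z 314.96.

n(T) = 45.70 mol
n(Z) = (1/2) × 45.70 = 22.85 mol
mass = 22.85 × 314.96 = 7197 g

7200 g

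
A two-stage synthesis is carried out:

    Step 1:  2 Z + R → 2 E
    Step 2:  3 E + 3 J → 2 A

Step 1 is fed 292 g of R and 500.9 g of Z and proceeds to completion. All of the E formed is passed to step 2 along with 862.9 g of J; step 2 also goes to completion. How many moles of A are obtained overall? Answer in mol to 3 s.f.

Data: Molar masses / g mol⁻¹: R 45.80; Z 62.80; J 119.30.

Step 1:
n(R) = 292.0 / 45.80 = 6.376 mol
n(Z) = 500.9 / 62.80 = 7.976 mol
n/ν for R = 6.376/1 = 6.376
n/ν for Z = 7.976/2 = 3.988
Smallest n/ν is Z → limiting reagent.
n(E) produced = (2/2) × 7.976 = 7.976 mol
Step 2:
n(E) available = 7.976 mol
n(J) = 862.9 / 119.30 = 7.233 mol
n/ν for E = 7.976/3 = 2.659
n/ν for J = 7.233/3 = 2.411
Smallest n/ν is J → limiting reagent.
n(A) = (2/3) × 7.233 = 4.822 mol

4.82 mol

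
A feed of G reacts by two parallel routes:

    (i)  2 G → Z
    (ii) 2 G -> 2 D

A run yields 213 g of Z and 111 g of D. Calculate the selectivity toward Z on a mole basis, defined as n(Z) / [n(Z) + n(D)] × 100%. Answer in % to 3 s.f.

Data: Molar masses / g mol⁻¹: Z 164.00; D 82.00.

49.0 %

n(Z) = 213 / 164.00 = 1.299 mol
n(D) = 111 / 82.00 = 1.354 mol
selectivity = 1.299/(1.299+1.354) × 100 = 48.96 %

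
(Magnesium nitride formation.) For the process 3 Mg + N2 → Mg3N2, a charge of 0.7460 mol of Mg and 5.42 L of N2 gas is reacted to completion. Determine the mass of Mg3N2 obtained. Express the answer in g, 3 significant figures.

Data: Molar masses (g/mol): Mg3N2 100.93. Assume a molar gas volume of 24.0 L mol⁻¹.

22.8 g

n(Mg) = 0.7460 mol
n(N2) = 5.420 / 24.0 = 0.2258 mol
n/ν for Mg = 0.7460/3 = 0.2487
n/ν for N2 = 0.2258/1 = 0.2258
Smallest n/ν is N2 → limiting reagent.
n(Mg3N2) = (1/1) × 0.2258 = 0.2258 mol
mass = 0.2258 × 100.93 = 22.79 g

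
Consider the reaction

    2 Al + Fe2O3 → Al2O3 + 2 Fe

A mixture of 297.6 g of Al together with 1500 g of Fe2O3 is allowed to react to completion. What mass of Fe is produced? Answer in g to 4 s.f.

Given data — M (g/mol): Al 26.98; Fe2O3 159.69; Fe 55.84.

n(Al) = 297.6 / 26.98 = 11.03 mol
n(Fe2O3) = 1500 / 159.69 = 9.393 mol
n/ν → Al: 5.515, Fe2O3: 9.393; Al is limiting.
n(Fe) = (2/2) × 11.03 = 11.03 mol
mass = 11.03 × 55.84 = 615.9 g

615.9 g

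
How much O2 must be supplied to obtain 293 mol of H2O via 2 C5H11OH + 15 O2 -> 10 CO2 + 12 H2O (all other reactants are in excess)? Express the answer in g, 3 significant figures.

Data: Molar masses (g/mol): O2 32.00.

11700 g

n(H2O) = 293.0 mol
n(O2) = (15/12) × 293.0 = 366.3 mol
mass = 366.3 × 32.00 = 11720 g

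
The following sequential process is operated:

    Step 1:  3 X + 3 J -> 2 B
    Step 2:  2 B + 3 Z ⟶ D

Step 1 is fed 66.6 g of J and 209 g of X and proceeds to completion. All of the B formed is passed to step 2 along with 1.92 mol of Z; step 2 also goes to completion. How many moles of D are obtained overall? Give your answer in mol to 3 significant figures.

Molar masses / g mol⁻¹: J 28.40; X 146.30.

Step 1:
n(J) = 66.60 / 28.40 = 2.345 mol
n(X) = 209.0 / 146.30 = 1.429 mol
n/ν for J = 2.345/3 = 0.7817
n/ν for X = 1.429/3 = 0.4763
Smallest n/ν is X → limiting reagent.
n(B) produced = (2/3) × 1.429 = 0.9527 mol
Step 2:
n(B) available = 0.9527 mol
n(Z) = 1.920 mol
n/ν for B = 0.9527/2 = 0.4764
n/ν for Z = 1.920/3 = 0.6400
Smallest n/ν is B → limiting reagent.
n(D) = (1/2) × 0.9527 = 0.4764 mol

0.476 mol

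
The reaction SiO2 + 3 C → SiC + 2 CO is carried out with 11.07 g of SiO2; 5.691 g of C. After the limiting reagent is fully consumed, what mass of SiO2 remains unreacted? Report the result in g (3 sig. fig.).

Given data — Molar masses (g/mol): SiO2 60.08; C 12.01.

n(SiO2) = 11.07 / 60.08 = 0.1843 mol
n(C) = 5.691 / 12.01 = 0.4739 mol
n/ν for SiO2 = 0.1843/1 = 0.1843
n/ν for C = 0.4739/3 = 0.1580
Smallest n/ν is C → limiting reagent.
SiO2 consumed = (1/3) × 0.4739 = 0.1580 mol
SiO2 remaining = 0.1843 − 0.1580 = 0.02630 mol
mass = 0.02630 × 60.08 = 1.580 g

1.58 g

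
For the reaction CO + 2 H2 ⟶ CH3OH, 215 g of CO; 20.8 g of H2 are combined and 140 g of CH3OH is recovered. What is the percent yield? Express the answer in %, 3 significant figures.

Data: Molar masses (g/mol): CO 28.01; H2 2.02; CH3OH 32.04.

84.9 %

n(CO) = 215.0 / 28.01 = 7.676 mol
n(H2) = 20.80 / 2.02 = 10.30 mol
n/ν for CO = 7.676/1 = 7.676
n/ν for H2 = 10.30/2 = 5.150
Smallest n/ν is H2 → limiting reagent.
theoretical n(CH3OH) = (1/2) × 10.30 = 5.150 mol → 165.0 g
% yield = 140 / 165.0 × 100 = 84.85 %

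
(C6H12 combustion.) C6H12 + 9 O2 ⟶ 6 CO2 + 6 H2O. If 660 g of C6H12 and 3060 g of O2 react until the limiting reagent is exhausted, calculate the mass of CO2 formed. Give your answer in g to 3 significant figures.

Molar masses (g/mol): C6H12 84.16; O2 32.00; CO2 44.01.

2070 g

n(C6H12) = 660.0 / 84.16 = 7.842 mol
n(O2) = 3060 / 32.00 = 95.63 mol
n/ν for C6H12 = 7.842/1 = 7.842
n/ν for O2 = 95.63/9 = 10.63
Smallest n/ν is C6H12 → limiting reagent.
n(CO2) = (6/1) × 7.842 = 47.05 mol
mass = 47.05 × 44.01 = 2071 g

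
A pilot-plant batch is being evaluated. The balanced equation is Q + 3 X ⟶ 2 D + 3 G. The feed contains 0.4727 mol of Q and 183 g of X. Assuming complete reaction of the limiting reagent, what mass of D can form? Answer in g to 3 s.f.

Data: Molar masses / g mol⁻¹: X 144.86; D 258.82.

n(Q) = 0.4727 mol
n(X) = 183.0 / 144.86 = 1.263 mol
n/ν → Q: 0.4727, X: 0.4210; X is limiting.
n(D) = (2/3) × 1.263 = 0.8420 mol
mass = 0.8420 × 258.82 = 217.9 g

218 g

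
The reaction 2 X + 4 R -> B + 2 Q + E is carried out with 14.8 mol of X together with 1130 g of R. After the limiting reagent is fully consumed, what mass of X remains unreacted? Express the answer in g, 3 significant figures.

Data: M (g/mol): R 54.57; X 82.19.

n(X) = 14.80 mol
n(R) = 1130 / 54.57 = 20.71 mol
n/ν for X = 14.80/2 = 7.400
n/ν for R = 20.71/4 = 5.178
Smallest n/ν is R → limiting reagent.
X consumed = (2/4) × 20.71 = 10.36 mol
X remaining = 14.80 − 10.36 = 4.440 mol
mass = 4.440 × 82.19 = 364.9 g

365 g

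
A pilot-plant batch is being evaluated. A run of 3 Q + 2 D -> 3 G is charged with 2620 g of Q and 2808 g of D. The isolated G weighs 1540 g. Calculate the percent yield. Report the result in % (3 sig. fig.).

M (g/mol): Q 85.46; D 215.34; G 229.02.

n(Q) = 2620 / 85.46 = 30.66 mol
n(D) = 2808 / 215.34 = 13.04 mol
n/ν for Q = 30.66/3 = 10.22
n/ν for D = 13.04/2 = 6.520
Smallest n/ν is D → limiting reagent.
theoretical n(G) = (3/2) × 13.04 = 19.56 mol → 4480 g
% yield = 1540 / 4480 × 100 = 34.38 %

34.4 %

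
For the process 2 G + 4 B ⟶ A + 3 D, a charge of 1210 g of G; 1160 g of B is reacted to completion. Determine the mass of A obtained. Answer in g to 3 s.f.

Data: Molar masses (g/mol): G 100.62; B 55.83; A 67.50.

n(G) = 1210 / 100.62 = 12.03 mol
n(B) = 1160 / 55.83 = 20.78 mol
n/ν → G: 6.015, B: 5.195; B is limiting.
n(A) = (1/4) × 20.78 = 5.195 mol
mass = 5.195 × 67.50 = 350.7 g

351 g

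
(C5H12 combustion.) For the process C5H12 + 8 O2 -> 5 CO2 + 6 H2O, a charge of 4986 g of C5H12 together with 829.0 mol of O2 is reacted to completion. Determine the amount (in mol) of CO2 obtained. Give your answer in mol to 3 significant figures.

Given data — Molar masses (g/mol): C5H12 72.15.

346 mol

n(C5H12) = 4986 / 72.15 = 69.11 mol
n(O2) = 829.0 mol
n/ν for C5H12 = 69.11/1 = 69.11
n/ν for O2 = 829.0/8 = 103.6
Smallest n/ν is C5H12 → limiting reagent.
n(CO2) = (5/1) × 69.11 = 345.6 mol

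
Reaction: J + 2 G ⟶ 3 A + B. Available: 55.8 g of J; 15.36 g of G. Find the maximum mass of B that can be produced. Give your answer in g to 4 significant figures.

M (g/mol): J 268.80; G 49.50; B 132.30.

n(J) = 55.80 / 268.80 = 0.2076 mol
n(G) = 15.36 / 49.50 = 0.3103 mol
n/ν for J = 0.2076/1 = 0.2076
n/ν for G = 0.3103/2 = 0.1552
Smallest n/ν is G → limiting reagent.
n(B) = (1/2) × 0.3103 = 0.1552 mol
mass = 0.1552 × 132.30 = 20.53 g

20.53 g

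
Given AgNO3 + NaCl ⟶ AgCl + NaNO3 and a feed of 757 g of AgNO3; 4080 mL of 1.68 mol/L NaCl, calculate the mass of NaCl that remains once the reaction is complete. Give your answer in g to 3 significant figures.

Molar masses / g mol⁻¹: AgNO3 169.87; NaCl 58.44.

140 g

n(AgNO3) = 757.0 / 169.87 = 4.456 mol
n(NaCl) = 1.68 × 4080/1000 = 6.854 mol
n/ν for AgNO3 = 4.456/1 = 4.456
n/ν for NaCl = 6.854/1 = 6.854
Smallest n/ν is AgNO3 → limiting reagent.
NaCl consumed = (1/1) × 4.456 = 4.456 mol
NaCl remaining = 6.854 − 4.456 = 2.398 mol
mass = 2.398 × 58.44 = 140.1 g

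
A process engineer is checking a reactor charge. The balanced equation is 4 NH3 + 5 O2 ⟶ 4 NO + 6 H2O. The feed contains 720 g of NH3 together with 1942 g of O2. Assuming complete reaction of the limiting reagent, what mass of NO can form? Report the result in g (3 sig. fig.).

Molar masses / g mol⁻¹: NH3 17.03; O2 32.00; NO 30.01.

1270 g

n(NH3) = 720.0 / 17.03 = 42.28 mol
n(O2) = 1942 / 32.00 = 60.69 mol
n/ν for NH3 = 42.28/4 = 10.57
n/ν for O2 = 60.69/5 = 12.14
Smallest n/ν is NH3 → limiting reagent.
n(NO) = (4/4) × 42.28 = 42.28 mol
mass = 42.28 × 30.01 = 1269 g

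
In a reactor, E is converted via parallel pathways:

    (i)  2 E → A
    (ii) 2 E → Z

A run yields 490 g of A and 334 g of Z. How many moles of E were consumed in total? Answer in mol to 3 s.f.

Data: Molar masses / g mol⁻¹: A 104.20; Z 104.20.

15.8 mol

n(A) = 490 / 104.20 = 4.702 mol
n(Z) = 334 / 104.20 = 3.205 mol
n(E) via (i) = (2/1)×4.702 = 9.404 mol
n(E) via (ii) = (2/1)×3.205 = 6.410 mol
total n(E) = 9.404 + 6.410 = 15.81 mol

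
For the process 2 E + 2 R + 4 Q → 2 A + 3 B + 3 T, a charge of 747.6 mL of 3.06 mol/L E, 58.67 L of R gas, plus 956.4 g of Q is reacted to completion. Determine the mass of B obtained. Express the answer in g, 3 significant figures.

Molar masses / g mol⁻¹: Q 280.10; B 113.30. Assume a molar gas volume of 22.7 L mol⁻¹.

n(E) = 3.06 × 747.6/1000 = 2.288 mol
n(R) = 58.67 / 22.7 = 2.585 mol
n(Q) = 956.4 / 280.10 = 3.414 mol
n/ν for E = 2.288/2 = 1.144
n/ν for R = 2.585/2 = 1.293
n/ν for Q = 3.414/4 = 0.8535
Smallest n/ν is Q → limiting reagent.
n(B) = (3/4) × 3.414 = 2.561 mol
mass = 2.561 × 113.30 = 290.2 g

290 g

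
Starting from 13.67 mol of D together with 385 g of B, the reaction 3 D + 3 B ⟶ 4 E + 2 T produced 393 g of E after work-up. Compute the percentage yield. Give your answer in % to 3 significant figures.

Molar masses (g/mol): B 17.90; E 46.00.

n(D) = 13.67 mol
n(B) = 385.0 / 17.90 = 21.51 mol
n/ν → D: 4.557, B: 7.170; D is limiting.
theoretical n(E) = (4/3) × 13.67 = 18.23 mol → 838.6 g
% yield = 393 / 838.6 × 100 = 46.86 %

46.9 %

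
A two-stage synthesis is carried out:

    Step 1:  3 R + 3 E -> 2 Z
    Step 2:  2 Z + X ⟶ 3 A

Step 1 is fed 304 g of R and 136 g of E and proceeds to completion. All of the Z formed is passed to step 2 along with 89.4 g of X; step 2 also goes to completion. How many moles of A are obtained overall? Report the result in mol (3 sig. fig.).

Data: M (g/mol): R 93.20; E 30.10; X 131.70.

2.04 mol

Step 1:
n(R) = 304.0 / 93.20 = 3.262 mol
n(E) = 136.0 / 30.10 = 4.518 mol
n/ν for R = 3.262/3 = 1.087
n/ν for E = 4.518/3 = 1.506
Smallest n/ν is R → limiting reagent.
n(Z) produced = (2/3) × 3.262 = 2.175 mol
Step 2:
n(Z) available = 2.175 mol
n(X) = 89.40 / 131.70 = 0.6788 mol
n/ν for Z = 2.175/2 = 1.088
n/ν for X = 0.6788/1 = 0.6788
Smallest n/ν is X → limiting reagent.
n(A) = (3/1) × 0.6788 = 2.036 mol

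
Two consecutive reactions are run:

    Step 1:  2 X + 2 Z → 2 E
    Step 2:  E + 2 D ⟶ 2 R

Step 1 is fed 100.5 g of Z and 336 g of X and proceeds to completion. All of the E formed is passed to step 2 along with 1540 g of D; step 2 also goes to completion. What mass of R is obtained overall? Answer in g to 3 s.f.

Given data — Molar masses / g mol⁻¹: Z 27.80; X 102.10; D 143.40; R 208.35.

1370 g

Step 1:
n(Z) = 100.5 / 27.80 = 3.615 mol
n(X) = 336.0 / 102.10 = 3.291 mol
n/ν for Z = 3.615/2 = 1.808
n/ν for X = 3.291/2 = 1.646
Smallest n/ν is X → limiting reagent.
n(E) produced = (2/2) × 3.291 = 3.291 mol
Step 2:
n(E) available = 3.291 mol
n(D) = 1540 / 143.40 = 10.74 mol
n/ν for E = 3.291/1 = 3.291
n/ν for D = 10.74/2 = 5.370
Smallest n/ν is E → limiting reagent.
n(R) = (2/1) × 3.291 = 6.582 mol
mass = 6.582 × 208.35 = 1371 g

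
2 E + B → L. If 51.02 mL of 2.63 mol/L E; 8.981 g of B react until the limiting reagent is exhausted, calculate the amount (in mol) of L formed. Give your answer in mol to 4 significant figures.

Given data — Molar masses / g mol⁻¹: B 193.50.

n(E) = 2.63 × 51.02/1000 = 0.1342 mol
n(B) = 8.981 / 193.50 = 0.04641 mol
n/ν → E: 0.06710, B: 0.04641; B is limiting.
n(L) = (1/1) × 0.04641 = 0.04641 mol

0.04641 mol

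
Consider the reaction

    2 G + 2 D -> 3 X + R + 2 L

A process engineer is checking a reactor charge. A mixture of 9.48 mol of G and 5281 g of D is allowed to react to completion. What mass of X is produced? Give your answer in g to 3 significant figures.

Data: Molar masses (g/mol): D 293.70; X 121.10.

n(G) = 9.480 mol
n(D) = 5281 / 293.70 = 17.98 mol
n/ν → G: 4.740, D: 8.990; G is limiting.
n(X) = (3/2) × 9.480 = 14.22 mol
mass = 14.22 × 121.10 = 1722 g

1720 g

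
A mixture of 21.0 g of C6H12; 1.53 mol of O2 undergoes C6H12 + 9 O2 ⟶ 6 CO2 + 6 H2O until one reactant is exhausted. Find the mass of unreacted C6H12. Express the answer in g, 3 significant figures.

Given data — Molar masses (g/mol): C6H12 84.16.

n(C6H12) = 21.00 / 84.16 = 0.2495 mol
n(O2) = 1.530 mol
n/ν for C6H12 = 0.2495/1 = 0.2495
n/ν for O2 = 1.530/9 = 0.1700
Smallest n/ν is O2 → limiting reagent.
C6H12 consumed = (1/9) × 1.530 = 0.1700 mol
C6H12 remaining = 0.2495 − 0.1700 = 0.07950 mol
mass = 0.07950 × 84.16 = 6.691 g

6.69 g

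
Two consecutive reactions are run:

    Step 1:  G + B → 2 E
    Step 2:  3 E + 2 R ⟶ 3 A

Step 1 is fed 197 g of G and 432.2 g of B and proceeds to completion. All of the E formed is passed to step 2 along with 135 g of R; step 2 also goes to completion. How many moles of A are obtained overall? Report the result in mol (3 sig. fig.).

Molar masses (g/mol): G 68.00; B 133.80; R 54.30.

Step 1:
n(G) = 197.0 / 68.00 = 2.897 mol
n(B) = 432.2 / 133.80 = 3.230 mol
n/ν for G = 2.897/1 = 2.897
n/ν for B = 3.230/1 = 3.230
Smallest n/ν is G → limiting reagent.
n(E) produced = (2/1) × 2.897 = 5.794 mol
Step 2:
n(E) available = 5.794 mol
n(R) = 135.0 / 54.30 = 2.486 mol
n/ν for E = 5.794/3 = 1.931
n/ν for R = 2.486/2 = 1.243
Smallest n/ν is R → limiting reagent.
n(A) = (3/2) × 2.486 = 3.729 mol

3.73 mol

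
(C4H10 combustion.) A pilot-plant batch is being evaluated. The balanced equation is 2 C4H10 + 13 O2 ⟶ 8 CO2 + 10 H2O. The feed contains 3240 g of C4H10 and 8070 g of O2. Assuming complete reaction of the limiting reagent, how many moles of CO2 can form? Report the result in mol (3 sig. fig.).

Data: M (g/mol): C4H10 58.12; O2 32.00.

155 mol

n(C4H10) = 3240 / 58.12 = 55.75 mol
n(O2) = 8070 / 32.00 = 252.2 mol
n/ν for C4H10 = 55.75/2 = 27.88
n/ν for O2 = 252.2/13 = 19.40
Smallest n/ν is O2 → limiting reagent.
n(CO2) = (8/13) × 252.2 = 155.2 mol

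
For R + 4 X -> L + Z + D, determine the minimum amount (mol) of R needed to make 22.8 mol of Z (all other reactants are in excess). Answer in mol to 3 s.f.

22.8 mol

n(Z) = 22.80 mol
n(R) = (1/1) × 22.80 = 22.80 mol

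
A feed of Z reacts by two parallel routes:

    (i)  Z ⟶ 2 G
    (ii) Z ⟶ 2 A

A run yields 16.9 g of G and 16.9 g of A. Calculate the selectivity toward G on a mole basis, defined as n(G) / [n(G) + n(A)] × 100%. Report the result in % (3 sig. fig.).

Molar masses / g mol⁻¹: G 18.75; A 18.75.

50.0 %

n(G) = 16.9 / 18.75 = 0.9013 mol
n(A) = 16.9 / 18.75 = 0.9013 mol
selectivity = 0.9013/(0.9013+0.9013) × 100 = 50.00 %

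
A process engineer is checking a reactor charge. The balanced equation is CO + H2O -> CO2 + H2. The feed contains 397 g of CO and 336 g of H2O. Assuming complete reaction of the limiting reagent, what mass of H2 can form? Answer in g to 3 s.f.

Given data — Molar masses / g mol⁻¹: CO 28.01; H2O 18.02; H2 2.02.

n(CO) = 397.0 / 28.01 = 14.17 mol
n(H2O) = 336.0 / 18.02 = 18.65 mol
n/ν for CO = 14.17/1 = 14.17
n/ν for H2O = 18.65/1 = 18.65
Smallest n/ν is CO → limiting reagent.
n(H2) = (1/1) × 14.17 = 14.17 mol
mass = 14.17 × 2.02 = 28.62 g

28.6 g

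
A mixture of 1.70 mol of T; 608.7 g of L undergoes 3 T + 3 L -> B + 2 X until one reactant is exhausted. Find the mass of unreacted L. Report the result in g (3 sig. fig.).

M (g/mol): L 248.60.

186 g

n(T) = 1.700 mol
n(L) = 608.7 / 248.60 = 2.449 mol
n/ν for T = 1.700/3 = 0.5667
n/ν for L = 2.449/3 = 0.8163
Smallest n/ν is T → limiting reagent.
L consumed = (3/3) × 1.700 = 1.700 mol
L remaining = 2.449 − 1.700 = 0.7490 mol
mass = 0.7490 × 248.60 = 186.2 g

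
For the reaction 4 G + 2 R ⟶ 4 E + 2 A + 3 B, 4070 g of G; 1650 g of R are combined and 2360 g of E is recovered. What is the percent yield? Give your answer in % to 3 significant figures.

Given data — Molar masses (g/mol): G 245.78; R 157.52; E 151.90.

93.8 %

n(G) = 4070 / 245.78 = 16.56 mol
n(R) = 1650 / 157.52 = 10.47 mol
n/ν → G: 4.140, R: 5.235; G is limiting.
theoretical n(E) = (4/4) × 16.56 = 16.56 mol → 2515 g
% yield = 2360 / 2515 × 100 = 93.84 %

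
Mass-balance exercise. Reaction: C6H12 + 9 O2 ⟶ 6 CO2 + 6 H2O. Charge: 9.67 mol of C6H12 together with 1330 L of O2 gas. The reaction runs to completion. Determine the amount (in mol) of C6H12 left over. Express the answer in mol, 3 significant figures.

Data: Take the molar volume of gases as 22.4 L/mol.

n(C6H12) = 9.670 mol
n(O2) = 1330 / 22.4 = 59.38 mol
n/ν for C6H12 = 9.670/1 = 9.670
n/ν for O2 = 59.38/9 = 6.598
Smallest n/ν is O2 → limiting reagent.
C6H12 consumed = (1/9) × 59.38 = 6.598 mol
C6H12 remaining = 9.670 − 6.598 = 3.072 mol

3.07 mol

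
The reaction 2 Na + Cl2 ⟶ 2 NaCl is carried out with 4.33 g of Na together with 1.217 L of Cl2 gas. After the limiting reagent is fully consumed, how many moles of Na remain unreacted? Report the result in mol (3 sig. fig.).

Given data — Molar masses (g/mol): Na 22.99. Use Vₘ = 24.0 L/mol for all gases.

n(Na) = 4.330 / 22.99 = 0.1883 mol
n(Cl2) = 1.217 / 24.0 = 0.05071 mol
n/ν for Na = 0.1883/2 = 0.09415
n/ν for Cl2 = 0.05071/1 = 0.05071
Smallest n/ν is Cl2 → limiting reagent.
Na consumed = (2/1) × 0.05071 = 0.1014 mol
Na remaining = 0.1883 − 0.1014 = 0.08690 mol

0.0869 mol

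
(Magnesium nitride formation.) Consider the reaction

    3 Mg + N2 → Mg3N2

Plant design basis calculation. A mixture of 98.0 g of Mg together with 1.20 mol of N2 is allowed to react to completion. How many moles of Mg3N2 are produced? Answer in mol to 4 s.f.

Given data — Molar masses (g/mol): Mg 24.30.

n(Mg) = 98.00 / 24.30 = 4.033 mol
n(N2) = 1.200 mol
n/ν for Mg = 4.033/3 = 1.344
n/ν for N2 = 1.200/1 = 1.200
Smallest n/ν is N2 → limiting reagent.
n(Mg3N2) = (1/1) × 1.200 = 1.200 mol

1.200 mol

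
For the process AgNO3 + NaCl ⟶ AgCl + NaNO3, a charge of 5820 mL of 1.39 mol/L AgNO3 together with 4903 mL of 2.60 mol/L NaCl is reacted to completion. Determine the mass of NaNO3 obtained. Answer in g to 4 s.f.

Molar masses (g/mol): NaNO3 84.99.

n(AgNO3) = 1.39 × 5820/1000 = 8.090 mol
n(NaCl) = 2.60 × 4903/1000 = 12.75 mol
n/ν → AgNO3: 8.090, NaCl: 12.75; AgNO3 is limiting.
n(NaNO3) = (1/1) × 8.090 = 8.090 mol
mass = 8.090 × 84.99 = 687.6 g

687.6 g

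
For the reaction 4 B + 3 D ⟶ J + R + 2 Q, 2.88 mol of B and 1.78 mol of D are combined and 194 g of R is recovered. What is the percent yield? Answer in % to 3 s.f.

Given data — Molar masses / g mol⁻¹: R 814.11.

n(B) = 2.880 mol
n(D) = 1.780 mol
n/ν for B = 2.880/4 = 0.7200
n/ν for D = 1.780/3 = 0.5933
Smallest n/ν is D → limiting reagent.
theoretical n(R) = (1/3) × 1.780 = 0.5933 mol → 483.0 g
% yield = 194 / 483.0 × 100 = 40.17 %

40.2 %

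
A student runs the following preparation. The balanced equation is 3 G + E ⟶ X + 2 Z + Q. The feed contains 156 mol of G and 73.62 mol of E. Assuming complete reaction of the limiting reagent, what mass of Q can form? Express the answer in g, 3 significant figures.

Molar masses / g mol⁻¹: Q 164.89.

8570 g

n(G) = 156.0 mol
n(E) = 73.62 mol
n/ν for G = 156.0/3 = 52.00
n/ν for E = 73.62/1 = 73.62
Smallest n/ν is G → limiting reagent.
n(Q) = (1/3) × 156.0 = 52.00 mol
mass = 52.00 × 164.89 = 8574 g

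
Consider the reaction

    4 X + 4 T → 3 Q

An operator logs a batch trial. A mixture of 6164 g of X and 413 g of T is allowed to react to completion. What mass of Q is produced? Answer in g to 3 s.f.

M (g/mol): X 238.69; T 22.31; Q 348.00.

4830 g

n(X) = 6164 / 238.69 = 25.82 mol
n(T) = 413.0 / 22.31 = 18.51 mol
n/ν for X = 25.82/4 = 6.455
n/ν for T = 18.51/4 = 4.628
Smallest n/ν is T → limiting reagent.
n(Q) = (3/4) × 18.51 = 13.88 mol
mass = 13.88 × 348.00 = 4830 g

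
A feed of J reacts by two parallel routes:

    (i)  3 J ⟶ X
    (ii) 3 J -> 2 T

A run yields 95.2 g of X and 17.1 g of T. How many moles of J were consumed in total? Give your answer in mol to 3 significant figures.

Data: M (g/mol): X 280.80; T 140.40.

n(X) = 95.2 / 280.80 = 0.3390 mol
n(T) = 17.1 / 140.40 = 0.1218 mol
n(J) via (i) = (3/1)×0.3390 = 1.017 mol
n(J) via (ii) = (3/2)×0.1218 = 0.1827 mol
total n(J) = 1.017 + 0.1827 = 1.200 mol

1.20 mol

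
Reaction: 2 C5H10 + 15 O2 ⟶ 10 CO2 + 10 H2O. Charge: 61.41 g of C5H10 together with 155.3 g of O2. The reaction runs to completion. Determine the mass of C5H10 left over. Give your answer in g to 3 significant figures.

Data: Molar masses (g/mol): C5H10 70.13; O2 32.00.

16.0 g

n(C5H10) = 61.41 / 70.13 = 0.8757 mol
n(O2) = 155.3 / 32.00 = 4.853 mol
n/ν for C5H10 = 0.8757/2 = 0.4379
n/ν for O2 = 4.853/15 = 0.3235
Smallest n/ν is O2 → limiting reagent.
C5H10 consumed = (2/15) × 4.853 = 0.6471 mol
C5H10 remaining = 0.8757 − 0.6471 = 0.2286 mol
mass = 0.2286 × 70.13 = 16.03 g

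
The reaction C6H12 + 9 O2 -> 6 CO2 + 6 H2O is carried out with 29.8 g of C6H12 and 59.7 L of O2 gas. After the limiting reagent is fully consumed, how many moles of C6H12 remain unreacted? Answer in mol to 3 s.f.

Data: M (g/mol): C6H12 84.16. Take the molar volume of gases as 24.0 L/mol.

0.0777 mol

n(C6H12) = 29.80 / 84.16 = 0.3541 mol
n(O2) = 59.70 / 24.0 = 2.488 mol
n/ν for C6H12 = 0.3541/1 = 0.3541
n/ν for O2 = 2.488/9 = 0.2764
Smallest n/ν is O2 → limiting reagent.
C6H12 consumed = (1/9) × 2.488 = 0.2764 mol
C6H12 remaining = 0.3541 − 0.2764 = 0.07770 mol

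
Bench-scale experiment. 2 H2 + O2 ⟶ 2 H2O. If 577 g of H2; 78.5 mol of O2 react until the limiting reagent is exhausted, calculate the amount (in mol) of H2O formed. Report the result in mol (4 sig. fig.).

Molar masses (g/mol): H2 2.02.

n(H2) = 577.0 / 2.02 = 285.6 mol
n(O2) = 78.50 mol
n/ν for H2 = 285.6/2 = 142.8
n/ν for O2 = 78.50/1 = 78.50
Smallest n/ν is O2 → limiting reagent.
n(H2O) = (2/1) × 78.50 = 157.0 mol

157.0 mol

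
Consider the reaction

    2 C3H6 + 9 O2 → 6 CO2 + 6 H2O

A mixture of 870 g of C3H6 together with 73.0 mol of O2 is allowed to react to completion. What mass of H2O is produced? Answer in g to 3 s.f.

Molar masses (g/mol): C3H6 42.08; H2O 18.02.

n(C3H6) = 870.0 / 42.08 = 20.67 mol
n(O2) = 73.00 mol
n/ν for C3H6 = 20.67/2 = 10.34
n/ν for O2 = 73.00/9 = 8.111
Smallest n/ν is O2 → limiting reagent.
n(H2O) = (6/9) × 73.00 = 48.67 mol
mass = 48.67 × 18.02 = 877.0 g

877 g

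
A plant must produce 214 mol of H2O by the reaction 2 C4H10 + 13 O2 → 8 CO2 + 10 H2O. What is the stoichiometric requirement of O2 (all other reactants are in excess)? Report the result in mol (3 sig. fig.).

n(H2O) = 214.0 mol
n(O2) = (13/10) × 214.0 = 278.2 mol

278 mol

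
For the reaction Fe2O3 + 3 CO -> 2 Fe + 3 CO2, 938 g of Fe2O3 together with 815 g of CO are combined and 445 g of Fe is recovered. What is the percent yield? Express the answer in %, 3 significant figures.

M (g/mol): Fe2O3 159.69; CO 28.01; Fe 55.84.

67.8 %

n(Fe2O3) = 938.0 / 159.69 = 5.874 mol
n(CO) = 815.0 / 28.01 = 29.10 mol
n/ν for Fe2O3 = 5.874/1 = 5.874
n/ν for CO = 29.10/3 = 9.700
Smallest n/ν is Fe2O3 → limiting reagent.
theoretical n(Fe) = (2/1) × 5.874 = 11.75 mol → 656.1 g
% yield = 445 / 656.1 × 100 = 67.83 %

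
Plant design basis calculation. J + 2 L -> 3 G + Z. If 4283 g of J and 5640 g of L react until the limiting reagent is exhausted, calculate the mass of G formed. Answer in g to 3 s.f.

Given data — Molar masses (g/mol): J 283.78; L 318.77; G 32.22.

855 g

n(J) = 4283 / 283.78 = 15.09 mol
n(L) = 5640 / 318.77 = 17.69 mol
n/ν → J: 15.09, L: 8.845; L is limiting.
n(G) = (3/2) × 17.69 = 26.54 mol
mass = 26.54 × 32.22 = 855.1 g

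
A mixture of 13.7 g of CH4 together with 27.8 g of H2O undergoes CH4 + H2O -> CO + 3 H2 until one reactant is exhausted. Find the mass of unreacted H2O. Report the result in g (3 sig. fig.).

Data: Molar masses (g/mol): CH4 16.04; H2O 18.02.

n(CH4) = 13.70 / 16.04 = 0.8541 mol
n(H2O) = 27.80 / 18.02 = 1.543 mol
n/ν for CH4 = 0.8541/1 = 0.8541
n/ν for H2O = 1.543/1 = 1.543
Smallest n/ν is CH4 → limiting reagent.
H2O consumed = (1/1) × 0.8541 = 0.8541 mol
H2O remaining = 1.543 − 0.8541 = 0.6889 mol
mass = 0.6889 × 18.02 = 12.41 g

12.4 g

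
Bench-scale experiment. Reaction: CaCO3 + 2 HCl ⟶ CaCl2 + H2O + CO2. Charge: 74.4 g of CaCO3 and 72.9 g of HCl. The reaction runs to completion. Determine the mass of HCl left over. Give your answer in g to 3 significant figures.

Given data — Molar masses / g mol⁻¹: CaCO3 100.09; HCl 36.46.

n(CaCO3) = 74.40 / 100.09 = 0.7433 mol
n(HCl) = 72.90 / 36.46 = 1.999 mol
n/ν → CaCO3: 0.7433, HCl: 0.9995; CaCO3 is limiting.
HCl consumed = (2/1) × 0.7433 = 1.487 mol
HCl remaining = 1.999 − 1.487 = 0.5120 mol
mass = 0.5120 × 36.46 = 18.67 g

18.7 g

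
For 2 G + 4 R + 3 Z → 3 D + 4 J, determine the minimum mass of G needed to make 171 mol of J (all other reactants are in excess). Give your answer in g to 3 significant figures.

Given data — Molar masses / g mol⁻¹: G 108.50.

n(J) = 171.0 mol
n(G) = (2/4) × 171.0 = 85.50 mol
mass = 85.50 × 108.50 = 9277 g

9280 g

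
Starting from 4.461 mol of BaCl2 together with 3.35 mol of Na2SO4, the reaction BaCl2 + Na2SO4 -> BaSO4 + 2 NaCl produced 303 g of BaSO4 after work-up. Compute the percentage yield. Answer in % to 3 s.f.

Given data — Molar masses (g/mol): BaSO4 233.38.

38.8 %

n(BaCl2) = 4.461 mol
n(Na2SO4) = 3.350 mol
n/ν for BaCl2 = 4.461/1 = 4.461
n/ν for Na2SO4 = 3.350/1 = 3.350
Smallest n/ν is Na2SO4 → limiting reagent.
theoretical n(BaSO4) = (1/1) × 3.350 = 3.350 mol → 781.8 g
% yield = 303 / 781.8 × 100 = 38.76 %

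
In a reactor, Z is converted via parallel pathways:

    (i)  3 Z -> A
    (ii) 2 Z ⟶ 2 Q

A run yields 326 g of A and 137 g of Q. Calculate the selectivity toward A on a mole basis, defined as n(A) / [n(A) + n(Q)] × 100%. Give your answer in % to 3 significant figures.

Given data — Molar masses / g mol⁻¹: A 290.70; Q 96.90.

n(A) = 326 / 290.70 = 1.121 mol
n(Q) = 137 / 96.90 = 1.414 mol
selectivity = 1.121/(1.121+1.414) × 100 = 44.22 %

44.2 %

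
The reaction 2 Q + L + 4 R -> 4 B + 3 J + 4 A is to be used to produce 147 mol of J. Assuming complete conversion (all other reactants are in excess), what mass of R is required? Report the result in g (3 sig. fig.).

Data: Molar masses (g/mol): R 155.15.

n(J) = 147.0 mol
n(R) = (4/3) × 147.0 = 196.0 mol
mass = 196.0 × 155.15 = 30410 g

30400 g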